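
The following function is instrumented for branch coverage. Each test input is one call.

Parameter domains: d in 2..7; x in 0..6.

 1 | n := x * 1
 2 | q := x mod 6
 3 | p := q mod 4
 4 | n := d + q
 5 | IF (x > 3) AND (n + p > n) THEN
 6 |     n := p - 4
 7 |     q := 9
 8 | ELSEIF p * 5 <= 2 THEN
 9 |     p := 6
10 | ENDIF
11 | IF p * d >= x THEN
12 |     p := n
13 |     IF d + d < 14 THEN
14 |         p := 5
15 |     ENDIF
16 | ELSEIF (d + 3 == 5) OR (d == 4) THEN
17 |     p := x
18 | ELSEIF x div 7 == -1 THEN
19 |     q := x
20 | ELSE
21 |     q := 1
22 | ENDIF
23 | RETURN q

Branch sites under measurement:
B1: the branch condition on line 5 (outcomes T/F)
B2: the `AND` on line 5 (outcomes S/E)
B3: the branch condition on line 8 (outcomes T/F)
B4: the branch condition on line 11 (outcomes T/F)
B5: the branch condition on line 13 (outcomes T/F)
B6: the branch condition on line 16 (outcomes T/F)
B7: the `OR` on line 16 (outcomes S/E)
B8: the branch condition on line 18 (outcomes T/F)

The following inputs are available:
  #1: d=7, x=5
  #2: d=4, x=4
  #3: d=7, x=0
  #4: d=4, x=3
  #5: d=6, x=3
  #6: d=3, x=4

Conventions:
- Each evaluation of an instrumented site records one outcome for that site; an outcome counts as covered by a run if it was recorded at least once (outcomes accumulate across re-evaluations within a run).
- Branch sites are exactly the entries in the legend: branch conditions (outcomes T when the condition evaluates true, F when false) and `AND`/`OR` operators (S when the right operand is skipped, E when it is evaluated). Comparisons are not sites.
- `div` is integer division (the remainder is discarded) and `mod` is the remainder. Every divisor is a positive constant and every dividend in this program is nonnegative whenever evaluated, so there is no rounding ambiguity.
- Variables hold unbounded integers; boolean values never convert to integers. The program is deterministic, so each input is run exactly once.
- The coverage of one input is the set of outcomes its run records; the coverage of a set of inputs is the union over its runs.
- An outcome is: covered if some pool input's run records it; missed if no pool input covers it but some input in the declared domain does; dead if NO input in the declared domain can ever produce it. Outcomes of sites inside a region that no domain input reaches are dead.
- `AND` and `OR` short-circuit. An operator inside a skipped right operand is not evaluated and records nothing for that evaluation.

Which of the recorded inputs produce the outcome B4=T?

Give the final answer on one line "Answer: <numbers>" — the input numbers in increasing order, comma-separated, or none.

input #1 (d=7, x=5): records B4=T
input #2 (d=4, x=4): records B4=T
input #3 (d=7, x=0): records B4=T
input #4 (d=4, x=3): records B4=T
input #5 (d=6, x=3): records B4=T
input #6 (d=3, x=4): records B4=T

Answer: 1, 2, 3, 4, 5, 6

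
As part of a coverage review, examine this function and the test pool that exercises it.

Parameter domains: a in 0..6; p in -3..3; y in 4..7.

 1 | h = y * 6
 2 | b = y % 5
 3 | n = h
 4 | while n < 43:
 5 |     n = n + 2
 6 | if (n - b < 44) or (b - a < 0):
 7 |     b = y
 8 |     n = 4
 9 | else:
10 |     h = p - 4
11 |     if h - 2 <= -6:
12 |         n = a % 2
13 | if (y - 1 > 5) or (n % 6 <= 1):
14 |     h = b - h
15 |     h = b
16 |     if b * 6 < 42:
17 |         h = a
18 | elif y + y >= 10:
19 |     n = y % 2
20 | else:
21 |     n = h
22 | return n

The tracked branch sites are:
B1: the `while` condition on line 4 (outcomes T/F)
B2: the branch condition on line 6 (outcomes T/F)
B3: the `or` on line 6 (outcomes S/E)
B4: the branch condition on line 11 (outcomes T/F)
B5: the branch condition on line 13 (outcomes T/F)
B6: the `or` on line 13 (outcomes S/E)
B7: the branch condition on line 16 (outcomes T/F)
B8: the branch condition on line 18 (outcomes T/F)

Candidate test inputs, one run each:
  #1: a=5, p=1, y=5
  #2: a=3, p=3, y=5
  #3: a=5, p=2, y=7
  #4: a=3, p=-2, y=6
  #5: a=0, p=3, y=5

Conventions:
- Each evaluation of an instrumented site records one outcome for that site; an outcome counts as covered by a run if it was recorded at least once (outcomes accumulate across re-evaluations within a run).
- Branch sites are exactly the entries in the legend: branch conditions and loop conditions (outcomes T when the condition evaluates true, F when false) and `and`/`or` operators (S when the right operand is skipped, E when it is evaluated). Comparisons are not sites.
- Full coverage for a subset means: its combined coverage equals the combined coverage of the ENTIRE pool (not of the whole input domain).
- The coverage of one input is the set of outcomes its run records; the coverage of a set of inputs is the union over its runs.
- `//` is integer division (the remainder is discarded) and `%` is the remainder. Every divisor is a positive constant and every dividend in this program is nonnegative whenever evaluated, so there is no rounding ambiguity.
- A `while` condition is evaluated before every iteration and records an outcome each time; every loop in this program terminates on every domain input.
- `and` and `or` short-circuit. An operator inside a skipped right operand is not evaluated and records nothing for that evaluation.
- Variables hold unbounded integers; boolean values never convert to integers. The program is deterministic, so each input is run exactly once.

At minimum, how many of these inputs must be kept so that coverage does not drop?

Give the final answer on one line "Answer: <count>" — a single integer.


test 1 (a=5, p=1, y=5) fires B1->T, B1->T, B1->T, B1->T, B1->T, B1->T, B1->T, B1->F, B3->E, B2->T, B6->E, B5->F, B8->T; hits B1=T, B1=F, B2=T, B3=E, B5=F, B6=E, B8=T
test 2 (a=3, p=3, y=5) fires B1->T, B1->T, B1->T, B1->T, B1->T, B1->T, B1->T, B1->F, B3->E, B2->T, B6->E, B5->F, B8->T; hits B1=T, B1=F, B2=T, B3=E, B5=F, B6=E, B8=T
test 3 (a=5, p=2, y=7) fires B1->T, B1->F, B3->S, B2->T, B6->S, B5->T, B7->F; hits B1=T, B1=F, B2=T, B3=S, B5=T, B6=S, B7=F
test 4 (a=3, p=-2, y=6) fires B1->T, B1->T, B1->T, B1->T, B1->F, B3->S, B2->T, B6->E, B5->F, B8->T; hits B1=T, B1=F, B2=T, B3=S, B5=F, B6=E, B8=T
test 5 (a=0, p=3, y=5) fires B1->T, B1->T, B1->T, B1->T, B1->T, B1->T, B1->T, B1->F, B3->E, B2->F, B4->F, B6->E, B5->F, B8->T; hits B1=T, B1=F, B2=F, B3=E, B4=F, B5=F, B6=E, B8=T
the full pool covers 13 outcomes: B1=T, B1=F, B2=T, B2=F, B3=S, B3=E, B4=F, B5=T, B5=F, B6=S, B6=E, B7=F, B8=T
checked all size-1 subsets: none covers 13 outcomes (max 8/13)
inputs {3, 5} (size 2) cover everything; no size-2 subset with a lexicographically smaller index list covers all 13
Answer: 2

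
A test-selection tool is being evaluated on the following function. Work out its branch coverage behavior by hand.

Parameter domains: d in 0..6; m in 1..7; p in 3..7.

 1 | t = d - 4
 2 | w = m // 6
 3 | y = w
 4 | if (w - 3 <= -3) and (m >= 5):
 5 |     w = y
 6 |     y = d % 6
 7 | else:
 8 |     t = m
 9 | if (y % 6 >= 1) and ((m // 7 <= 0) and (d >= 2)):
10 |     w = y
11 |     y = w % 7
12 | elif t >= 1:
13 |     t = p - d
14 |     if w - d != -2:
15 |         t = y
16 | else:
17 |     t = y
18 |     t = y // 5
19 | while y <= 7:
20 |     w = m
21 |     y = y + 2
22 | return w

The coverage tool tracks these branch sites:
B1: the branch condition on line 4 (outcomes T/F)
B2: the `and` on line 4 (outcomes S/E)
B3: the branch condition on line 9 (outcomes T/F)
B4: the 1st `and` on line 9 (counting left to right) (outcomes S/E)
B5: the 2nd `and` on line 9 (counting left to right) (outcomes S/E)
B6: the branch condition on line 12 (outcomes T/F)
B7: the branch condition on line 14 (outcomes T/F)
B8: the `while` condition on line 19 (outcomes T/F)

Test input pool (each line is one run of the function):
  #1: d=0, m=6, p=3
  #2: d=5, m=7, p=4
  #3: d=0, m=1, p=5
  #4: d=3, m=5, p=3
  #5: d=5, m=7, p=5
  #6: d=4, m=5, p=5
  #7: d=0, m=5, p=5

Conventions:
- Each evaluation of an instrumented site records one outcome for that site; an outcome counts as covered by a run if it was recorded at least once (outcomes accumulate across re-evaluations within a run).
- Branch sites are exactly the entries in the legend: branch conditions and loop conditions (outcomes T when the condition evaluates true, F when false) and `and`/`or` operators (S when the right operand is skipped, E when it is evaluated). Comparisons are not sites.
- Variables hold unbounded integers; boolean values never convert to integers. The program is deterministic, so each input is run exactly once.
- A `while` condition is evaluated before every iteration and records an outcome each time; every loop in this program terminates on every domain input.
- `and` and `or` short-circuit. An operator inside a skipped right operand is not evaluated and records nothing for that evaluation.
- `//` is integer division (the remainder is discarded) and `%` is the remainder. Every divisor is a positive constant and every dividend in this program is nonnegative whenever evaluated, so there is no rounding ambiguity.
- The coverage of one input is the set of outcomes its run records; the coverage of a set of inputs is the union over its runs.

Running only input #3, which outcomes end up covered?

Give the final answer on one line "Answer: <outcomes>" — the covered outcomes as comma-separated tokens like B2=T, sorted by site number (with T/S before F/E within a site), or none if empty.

Simulating input #3 (d=0, m=1, p=5) step by step:
  B2->E, B1->F, B4->S, B3->F, B6->T, B7->T, B8->T, B8->T, B8->T, B8->T
  B8->F
deduplicating events, the covered set is: B1=F, B2=E, B3=F, B4=S, B6=T, B7=T, B8=T, B8=F

Answer: B1=F, B2=E, B3=F, B4=S, B6=T, B7=T, B8=T, B8=F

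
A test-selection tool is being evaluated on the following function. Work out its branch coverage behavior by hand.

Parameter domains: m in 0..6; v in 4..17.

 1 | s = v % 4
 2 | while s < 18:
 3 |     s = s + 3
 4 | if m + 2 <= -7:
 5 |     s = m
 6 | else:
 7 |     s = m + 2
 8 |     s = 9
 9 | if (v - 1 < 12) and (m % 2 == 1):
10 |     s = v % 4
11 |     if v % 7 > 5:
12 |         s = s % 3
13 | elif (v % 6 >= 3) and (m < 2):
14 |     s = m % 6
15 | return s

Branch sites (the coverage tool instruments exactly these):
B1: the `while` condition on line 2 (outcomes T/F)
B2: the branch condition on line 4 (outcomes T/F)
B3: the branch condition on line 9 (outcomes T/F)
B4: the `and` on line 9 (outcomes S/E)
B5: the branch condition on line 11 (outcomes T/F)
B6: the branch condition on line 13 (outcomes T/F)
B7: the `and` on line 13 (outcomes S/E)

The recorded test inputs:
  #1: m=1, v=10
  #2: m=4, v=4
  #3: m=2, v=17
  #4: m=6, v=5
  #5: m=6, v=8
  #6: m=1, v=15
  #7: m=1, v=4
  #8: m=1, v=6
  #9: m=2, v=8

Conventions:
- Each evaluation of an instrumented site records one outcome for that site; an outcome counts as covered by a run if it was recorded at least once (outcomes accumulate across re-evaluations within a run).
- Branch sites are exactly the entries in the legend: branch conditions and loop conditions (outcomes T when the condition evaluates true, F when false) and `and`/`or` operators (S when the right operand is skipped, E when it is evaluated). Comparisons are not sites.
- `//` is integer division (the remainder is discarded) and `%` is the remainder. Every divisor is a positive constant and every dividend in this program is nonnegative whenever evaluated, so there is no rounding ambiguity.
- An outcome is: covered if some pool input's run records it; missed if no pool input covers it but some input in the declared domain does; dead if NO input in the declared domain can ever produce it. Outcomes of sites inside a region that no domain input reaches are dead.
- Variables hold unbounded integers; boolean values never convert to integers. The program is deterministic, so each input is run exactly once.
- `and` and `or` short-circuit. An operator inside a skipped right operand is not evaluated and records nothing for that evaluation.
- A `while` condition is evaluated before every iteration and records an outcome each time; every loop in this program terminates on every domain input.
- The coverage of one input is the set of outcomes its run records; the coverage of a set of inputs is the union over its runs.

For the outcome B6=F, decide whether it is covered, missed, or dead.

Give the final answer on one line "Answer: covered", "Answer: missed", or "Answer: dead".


B6=F is recorded by pool input(s) 2, 3, 4, 5, 9 -> covered
Answer: covered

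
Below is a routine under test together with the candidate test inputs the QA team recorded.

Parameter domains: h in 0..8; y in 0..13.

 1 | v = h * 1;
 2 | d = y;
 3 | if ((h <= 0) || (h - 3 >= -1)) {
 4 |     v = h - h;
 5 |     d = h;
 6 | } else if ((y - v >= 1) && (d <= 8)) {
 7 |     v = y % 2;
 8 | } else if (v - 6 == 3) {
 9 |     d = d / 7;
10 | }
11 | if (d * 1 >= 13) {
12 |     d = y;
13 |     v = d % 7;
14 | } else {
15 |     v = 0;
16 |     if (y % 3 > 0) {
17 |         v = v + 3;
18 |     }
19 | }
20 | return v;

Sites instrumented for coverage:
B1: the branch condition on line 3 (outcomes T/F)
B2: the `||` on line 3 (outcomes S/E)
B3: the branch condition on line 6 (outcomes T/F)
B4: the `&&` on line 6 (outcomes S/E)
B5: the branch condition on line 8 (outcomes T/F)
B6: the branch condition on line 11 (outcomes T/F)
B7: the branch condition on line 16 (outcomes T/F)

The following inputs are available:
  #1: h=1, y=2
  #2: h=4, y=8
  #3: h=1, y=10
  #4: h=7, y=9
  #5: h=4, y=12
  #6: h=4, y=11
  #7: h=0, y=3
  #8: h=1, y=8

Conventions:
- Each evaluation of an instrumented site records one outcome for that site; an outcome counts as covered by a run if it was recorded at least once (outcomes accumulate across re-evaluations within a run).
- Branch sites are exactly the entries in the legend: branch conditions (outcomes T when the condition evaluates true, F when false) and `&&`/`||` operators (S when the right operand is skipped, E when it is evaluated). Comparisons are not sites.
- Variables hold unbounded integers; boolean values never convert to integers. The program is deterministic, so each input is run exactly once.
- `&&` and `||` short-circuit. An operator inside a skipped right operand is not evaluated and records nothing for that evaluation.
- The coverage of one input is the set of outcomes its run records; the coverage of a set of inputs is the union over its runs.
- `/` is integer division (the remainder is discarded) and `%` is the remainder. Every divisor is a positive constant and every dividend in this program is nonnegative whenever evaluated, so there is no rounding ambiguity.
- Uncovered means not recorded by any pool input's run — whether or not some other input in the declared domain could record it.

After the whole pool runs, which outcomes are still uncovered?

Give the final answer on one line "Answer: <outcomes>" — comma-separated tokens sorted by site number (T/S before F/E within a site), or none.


run #1 (h=1, y=2) records B1=F, B2=E, B3=T, B4=E, B6=F, B7=T
run #2 (h=4, y=8) records B1=T, B2=E, B6=F, B7=T
run #3 (h=1, y=10) records B1=F, B2=E, B3=F, B4=E, B5=F, B6=F, B7=T
run #4 (h=7, y=9) records B1=T, B2=E, B6=F, B7=F
run #5 (h=4, y=12) records B1=T, B2=E, B6=F, B7=F
run #6 (h=4, y=11) records B1=T, B2=E, B6=F, B7=T
run #7 (h=0, y=3) records B1=T, B2=S, B6=F, B7=F
run #8 (h=1, y=8) records B1=F, B2=E, B3=T, B4=E, B6=F, B7=T
union over the pool: B1=T, B1=F, B2=S, B2=E, B3=T, B3=F, B4=E, B5=F, B6=F, B7=T, B7=F
uncovered (3 of 14): B4=S, B5=T, B6=T
Answer: B4=S, B5=T, B6=T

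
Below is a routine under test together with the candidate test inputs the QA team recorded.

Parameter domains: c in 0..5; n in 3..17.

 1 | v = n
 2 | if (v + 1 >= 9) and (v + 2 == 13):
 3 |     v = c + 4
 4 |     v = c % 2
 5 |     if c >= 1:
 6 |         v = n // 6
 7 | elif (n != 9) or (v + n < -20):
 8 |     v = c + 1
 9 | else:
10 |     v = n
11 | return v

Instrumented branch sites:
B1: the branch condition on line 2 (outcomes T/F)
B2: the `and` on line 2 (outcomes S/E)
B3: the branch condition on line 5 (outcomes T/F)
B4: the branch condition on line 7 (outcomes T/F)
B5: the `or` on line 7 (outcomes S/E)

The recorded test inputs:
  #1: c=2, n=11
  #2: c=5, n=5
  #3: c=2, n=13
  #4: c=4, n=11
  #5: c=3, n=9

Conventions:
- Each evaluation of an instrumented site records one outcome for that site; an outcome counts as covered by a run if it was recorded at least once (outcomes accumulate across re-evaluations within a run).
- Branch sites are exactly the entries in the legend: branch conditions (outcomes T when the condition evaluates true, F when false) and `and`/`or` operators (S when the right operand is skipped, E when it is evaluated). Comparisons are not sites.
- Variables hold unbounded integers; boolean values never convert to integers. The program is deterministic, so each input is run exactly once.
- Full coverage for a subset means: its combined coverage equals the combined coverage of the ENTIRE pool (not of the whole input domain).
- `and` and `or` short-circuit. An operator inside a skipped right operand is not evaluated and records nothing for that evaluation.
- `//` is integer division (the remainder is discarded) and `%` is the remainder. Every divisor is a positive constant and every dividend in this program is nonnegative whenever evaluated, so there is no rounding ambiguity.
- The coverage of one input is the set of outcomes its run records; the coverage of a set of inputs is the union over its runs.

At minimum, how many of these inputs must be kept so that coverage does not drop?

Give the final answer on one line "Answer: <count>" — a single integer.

run #1 (c=2, n=11) records B1=T, B2=E, B3=T
run #2 (c=5, n=5) records B1=F, B2=S, B4=T, B5=S
run #3 (c=2, n=13) records B1=F, B2=E, B4=T, B5=S
run #4 (c=4, n=11) records B1=T, B2=E, B3=T
run #5 (c=3, n=9) records B1=F, B2=E, B4=F, B5=E
union over all inputs: B1=T, B1=F, B2=S, B2=E, B3=T, B4=T, B4=F, B5=S, B5=E (9 outcomes)
every size-1 subset falls short of the 9 outcomes (best: 4/9)
every size-2 subset falls short of the 9 outcomes (best: 7/9)
the canonical winner is {1, 2, 5}: size 3, full 9-outcome coverage, earliest index list among size-3 covers

Answer: 3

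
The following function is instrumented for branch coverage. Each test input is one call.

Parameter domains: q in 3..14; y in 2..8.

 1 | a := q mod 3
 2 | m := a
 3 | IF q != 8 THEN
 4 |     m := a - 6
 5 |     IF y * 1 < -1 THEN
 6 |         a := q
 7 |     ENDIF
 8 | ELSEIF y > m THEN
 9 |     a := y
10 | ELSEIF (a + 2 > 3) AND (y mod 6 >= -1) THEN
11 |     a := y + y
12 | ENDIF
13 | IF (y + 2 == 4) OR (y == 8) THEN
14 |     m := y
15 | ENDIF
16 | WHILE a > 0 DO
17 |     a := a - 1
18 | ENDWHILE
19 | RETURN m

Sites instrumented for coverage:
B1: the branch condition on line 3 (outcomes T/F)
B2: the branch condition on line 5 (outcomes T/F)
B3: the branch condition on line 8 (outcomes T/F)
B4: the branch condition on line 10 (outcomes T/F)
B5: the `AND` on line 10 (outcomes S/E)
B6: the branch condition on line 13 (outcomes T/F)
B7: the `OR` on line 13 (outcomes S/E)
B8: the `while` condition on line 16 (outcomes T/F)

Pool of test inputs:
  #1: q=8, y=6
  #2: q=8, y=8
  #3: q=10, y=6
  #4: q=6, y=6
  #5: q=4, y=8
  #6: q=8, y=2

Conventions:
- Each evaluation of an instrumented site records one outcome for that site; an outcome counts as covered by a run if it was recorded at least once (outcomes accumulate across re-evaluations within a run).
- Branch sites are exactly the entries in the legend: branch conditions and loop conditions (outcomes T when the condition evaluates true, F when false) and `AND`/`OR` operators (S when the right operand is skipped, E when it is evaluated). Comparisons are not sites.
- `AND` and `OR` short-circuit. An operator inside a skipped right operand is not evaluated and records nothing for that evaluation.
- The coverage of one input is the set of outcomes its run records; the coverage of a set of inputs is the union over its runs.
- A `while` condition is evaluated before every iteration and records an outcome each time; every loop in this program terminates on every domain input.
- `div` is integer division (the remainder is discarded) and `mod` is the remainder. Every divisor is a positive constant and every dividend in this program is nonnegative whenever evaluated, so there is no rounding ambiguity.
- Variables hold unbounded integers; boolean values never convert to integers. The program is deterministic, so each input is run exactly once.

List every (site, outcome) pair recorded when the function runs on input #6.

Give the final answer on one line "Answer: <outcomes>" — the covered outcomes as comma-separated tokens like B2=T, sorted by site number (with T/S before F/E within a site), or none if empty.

Tracing the run of input #6 (q=8, y=2):
  B1->F, B3->F, B5->E, B4->T, B7->S, B6->T, B8->T, B8->T, B8->T, B8->T
  B8->F
deduplicating events, the covered set is: B1=F, B3=F, B4=T, B5=E, B6=T, B7=S, B8=T, B8=F

Answer: B1=F, B3=F, B4=T, B5=E, B6=T, B7=S, B8=T, B8=F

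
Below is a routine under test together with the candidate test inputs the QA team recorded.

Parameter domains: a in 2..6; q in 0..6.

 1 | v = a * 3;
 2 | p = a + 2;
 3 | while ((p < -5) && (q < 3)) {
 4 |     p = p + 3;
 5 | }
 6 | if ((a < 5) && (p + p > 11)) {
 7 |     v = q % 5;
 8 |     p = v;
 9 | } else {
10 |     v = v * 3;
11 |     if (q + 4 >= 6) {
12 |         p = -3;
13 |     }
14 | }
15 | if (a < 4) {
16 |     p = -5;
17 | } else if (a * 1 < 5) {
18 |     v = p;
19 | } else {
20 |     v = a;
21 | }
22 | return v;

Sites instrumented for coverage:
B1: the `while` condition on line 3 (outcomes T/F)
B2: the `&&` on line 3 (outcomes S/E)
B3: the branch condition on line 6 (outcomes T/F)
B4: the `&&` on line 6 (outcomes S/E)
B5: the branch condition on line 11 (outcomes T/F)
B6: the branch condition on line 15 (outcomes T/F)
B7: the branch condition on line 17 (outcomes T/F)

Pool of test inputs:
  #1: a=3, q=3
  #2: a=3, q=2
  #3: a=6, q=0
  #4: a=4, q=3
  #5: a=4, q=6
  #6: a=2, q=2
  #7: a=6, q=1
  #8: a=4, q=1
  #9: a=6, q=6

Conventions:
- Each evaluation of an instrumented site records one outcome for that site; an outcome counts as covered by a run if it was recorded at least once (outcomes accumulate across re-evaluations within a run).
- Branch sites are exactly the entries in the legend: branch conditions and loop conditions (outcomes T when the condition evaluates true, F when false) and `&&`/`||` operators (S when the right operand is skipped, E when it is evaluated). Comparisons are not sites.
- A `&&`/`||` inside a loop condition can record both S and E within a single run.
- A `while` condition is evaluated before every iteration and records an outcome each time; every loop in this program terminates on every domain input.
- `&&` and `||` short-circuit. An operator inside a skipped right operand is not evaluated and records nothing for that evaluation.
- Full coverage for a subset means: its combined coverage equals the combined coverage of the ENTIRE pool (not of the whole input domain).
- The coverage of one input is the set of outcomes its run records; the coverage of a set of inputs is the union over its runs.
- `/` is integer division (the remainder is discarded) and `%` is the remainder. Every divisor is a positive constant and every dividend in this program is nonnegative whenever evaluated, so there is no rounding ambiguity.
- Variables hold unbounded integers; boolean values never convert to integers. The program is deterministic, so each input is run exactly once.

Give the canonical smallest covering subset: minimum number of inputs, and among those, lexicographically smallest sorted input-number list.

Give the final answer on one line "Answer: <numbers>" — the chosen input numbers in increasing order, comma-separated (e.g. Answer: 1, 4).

test 1 (a=3, q=3) fires B2->S, B1->F, B4->E, B3->F, B5->T, B6->T; hits B1=F, B2=S, B3=F, B4=E, B5=T, B6=T
test 2 (a=3, q=2) fires B2->S, B1->F, B4->E, B3->F, B5->T, B6->T; hits B1=F, B2=S, B3=F, B4=E, B5=T, B6=T
test 3 (a=6, q=0) fires B2->S, B1->F, B4->S, B3->F, B5->F, B6->F, B7->F; hits B1=F, B2=S, B3=F, B4=S, B5=F, B6=F, B7=F
test 4 (a=4, q=3) fires B2->S, B1->F, B4->E, B3->T, B6->F, B7->T; hits B1=F, B2=S, B3=T, B4=E, B6=F, B7=T
test 5 (a=4, q=6) fires B2->S, B1->F, B4->E, B3->T, B6->F, B7->T; hits B1=F, B2=S, B3=T, B4=E, B6=F, B7=T
test 6 (a=2, q=2) fires B2->S, B1->F, B4->E, B3->F, B5->T, B6->T; hits B1=F, B2=S, B3=F, B4=E, B5=T, B6=T
test 7 (a=6, q=1) fires B2->S, B1->F, B4->S, B3->F, B5->F, B6->F, B7->F; hits B1=F, B2=S, B3=F, B4=S, B5=F, B6=F, B7=F
test 8 (a=4, q=1) fires B2->S, B1->F, B4->E, B3->T, B6->F, B7->T; hits B1=F, B2=S, B3=T, B4=E, B6=F, B7=T
test 9 (a=6, q=6) fires B2->S, B1->F, B4->S, B3->F, B5->T, B6->F, B7->F; hits B1=F, B2=S, B3=F, B4=S, B5=T, B6=F, B7=F
pool-wide coverage (12 outcomes): B1=F, B2=S, B3=T, B3=F, B4=S, B4=E, B5=T, B5=F, B6=T, B6=F, B7=T, B7=F
no size-1 subset reaches all 12 outcomes (best union: 7/12)
no size-2 subset reaches all 12 outcomes (best union: 10/12)
at size 3, {1, 3, 4} reaches all 12 outcomes; every lexicographically earlier size-3 subset fails

Answer: 1, 3, 4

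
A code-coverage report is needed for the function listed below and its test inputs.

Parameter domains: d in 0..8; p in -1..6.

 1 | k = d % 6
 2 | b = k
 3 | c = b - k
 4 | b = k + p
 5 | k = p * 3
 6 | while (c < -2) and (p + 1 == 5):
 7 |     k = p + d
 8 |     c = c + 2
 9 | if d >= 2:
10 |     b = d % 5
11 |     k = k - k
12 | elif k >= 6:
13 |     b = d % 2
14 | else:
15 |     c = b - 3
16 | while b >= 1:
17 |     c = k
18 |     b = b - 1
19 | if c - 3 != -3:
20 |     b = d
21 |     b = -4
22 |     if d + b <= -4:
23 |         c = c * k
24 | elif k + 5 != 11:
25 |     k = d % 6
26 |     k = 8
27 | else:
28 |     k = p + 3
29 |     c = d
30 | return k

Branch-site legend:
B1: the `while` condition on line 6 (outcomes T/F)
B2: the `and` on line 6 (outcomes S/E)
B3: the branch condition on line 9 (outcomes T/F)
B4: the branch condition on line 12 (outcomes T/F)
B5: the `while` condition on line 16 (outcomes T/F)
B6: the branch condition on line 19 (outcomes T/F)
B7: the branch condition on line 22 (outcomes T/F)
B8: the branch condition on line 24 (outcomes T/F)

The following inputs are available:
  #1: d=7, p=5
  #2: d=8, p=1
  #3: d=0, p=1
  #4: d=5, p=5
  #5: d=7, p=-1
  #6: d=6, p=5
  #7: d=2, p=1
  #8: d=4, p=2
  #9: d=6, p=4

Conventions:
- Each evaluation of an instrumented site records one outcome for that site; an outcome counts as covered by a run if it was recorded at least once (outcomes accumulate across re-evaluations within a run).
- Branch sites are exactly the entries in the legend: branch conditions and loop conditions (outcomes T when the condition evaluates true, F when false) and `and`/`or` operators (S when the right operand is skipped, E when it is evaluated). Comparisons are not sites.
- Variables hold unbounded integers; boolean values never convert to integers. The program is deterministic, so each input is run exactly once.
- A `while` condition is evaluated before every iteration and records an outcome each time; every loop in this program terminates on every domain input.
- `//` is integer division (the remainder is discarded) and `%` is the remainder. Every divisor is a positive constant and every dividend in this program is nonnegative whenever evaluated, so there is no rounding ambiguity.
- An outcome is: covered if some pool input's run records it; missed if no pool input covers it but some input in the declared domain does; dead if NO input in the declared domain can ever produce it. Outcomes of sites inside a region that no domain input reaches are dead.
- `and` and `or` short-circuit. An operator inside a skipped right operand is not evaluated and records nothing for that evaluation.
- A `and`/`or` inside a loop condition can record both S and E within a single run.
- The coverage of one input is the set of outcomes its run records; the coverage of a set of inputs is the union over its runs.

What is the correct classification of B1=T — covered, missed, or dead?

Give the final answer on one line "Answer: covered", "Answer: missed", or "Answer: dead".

no pool input records B1=T
checking all 72 inputs in the declared domain: B1=T is never recorded -> dead

Answer: dead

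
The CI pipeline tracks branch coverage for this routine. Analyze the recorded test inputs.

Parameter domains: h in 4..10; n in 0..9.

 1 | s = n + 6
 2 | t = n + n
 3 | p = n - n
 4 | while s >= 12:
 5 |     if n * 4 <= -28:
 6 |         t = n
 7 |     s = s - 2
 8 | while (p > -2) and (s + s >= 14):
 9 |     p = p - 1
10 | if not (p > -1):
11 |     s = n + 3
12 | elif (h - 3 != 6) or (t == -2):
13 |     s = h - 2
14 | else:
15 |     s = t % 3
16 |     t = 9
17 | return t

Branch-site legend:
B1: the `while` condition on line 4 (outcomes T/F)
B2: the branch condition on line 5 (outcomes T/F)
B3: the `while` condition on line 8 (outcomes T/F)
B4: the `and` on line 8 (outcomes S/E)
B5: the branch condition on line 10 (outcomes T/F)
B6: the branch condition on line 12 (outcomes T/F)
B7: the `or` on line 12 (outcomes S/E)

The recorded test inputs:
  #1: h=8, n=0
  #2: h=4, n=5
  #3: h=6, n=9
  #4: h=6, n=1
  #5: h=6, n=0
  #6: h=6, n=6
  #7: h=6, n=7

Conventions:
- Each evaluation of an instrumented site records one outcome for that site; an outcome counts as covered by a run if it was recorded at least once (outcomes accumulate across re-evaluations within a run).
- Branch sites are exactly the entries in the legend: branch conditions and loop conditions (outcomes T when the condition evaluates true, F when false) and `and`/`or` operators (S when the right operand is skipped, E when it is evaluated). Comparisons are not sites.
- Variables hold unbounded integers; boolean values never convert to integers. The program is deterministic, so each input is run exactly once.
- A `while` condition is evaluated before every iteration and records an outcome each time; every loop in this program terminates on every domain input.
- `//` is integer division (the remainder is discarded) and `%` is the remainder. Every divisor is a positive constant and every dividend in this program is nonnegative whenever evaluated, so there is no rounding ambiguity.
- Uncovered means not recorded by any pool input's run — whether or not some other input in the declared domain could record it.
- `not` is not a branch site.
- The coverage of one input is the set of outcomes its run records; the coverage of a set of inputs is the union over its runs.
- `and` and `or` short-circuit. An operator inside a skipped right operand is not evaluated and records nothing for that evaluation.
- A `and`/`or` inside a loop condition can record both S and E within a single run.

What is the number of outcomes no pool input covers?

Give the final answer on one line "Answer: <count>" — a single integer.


test 1 (h=8, n=0) fires B1->F, B4->E, B3->F, B5->F, B7->S, B6->T; hits B1=F, B3=F, B4=E, B5=F, B6=T, B7=S
test 2 (h=4, n=5) fires B1->F, B4->E, B3->T, B4->E, B3->T, B4->S, B3->F, B5->T; hits B1=F, B3=T, B3=F, B4=S, B4=E, B5=T
test 3 (h=6, n=9) fires B1->T, B2->F, B1->T, B2->F, B1->F, B4->E, B3->T, B4->E, B3->T, B4->S, B3->F, B5->T; hits B1=T, B1=F, B2=F, B3=T, B3=F, B4=S, B4=E, B5=T
test 4 (h=6, n=1) fires B1->F, B4->E, B3->T, B4->E, B3->T, B4->S, B3->F, B5->T; hits B1=F, B3=T, B3=F, B4=S, B4=E, B5=T
test 5 (h=6, n=0) fires B1->F, B4->E, B3->F, B5->F, B7->S, B6->T; hits B1=F, B3=F, B4=E, B5=F, B6=T, B7=S
test 6 (h=6, n=6) fires B1->T, B2->F, B1->F, B4->E, B3->T, B4->E, B3->T, B4->S, B3->F, B5->T; hits B1=T, B1=F, B2=F, B3=T, B3=F, B4=S, B4=E, B5=T
test 7 (h=6, n=7) fires B1->T, B2->F, B1->F, B4->E, B3->T, B4->E, B3->T, B4->S, B3->F, B5->T; hits B1=T, B1=F, B2=F, B3=T, B3=F, B4=S, B4=E, B5=T
union over the pool: B1=T, B1=F, B2=F, B3=T, B3=F, B4=S, B4=E, B5=T, B5=F, B6=T, B7=S
uncovered (3 of 14): B2=T, B6=F, B7=E
Answer: 3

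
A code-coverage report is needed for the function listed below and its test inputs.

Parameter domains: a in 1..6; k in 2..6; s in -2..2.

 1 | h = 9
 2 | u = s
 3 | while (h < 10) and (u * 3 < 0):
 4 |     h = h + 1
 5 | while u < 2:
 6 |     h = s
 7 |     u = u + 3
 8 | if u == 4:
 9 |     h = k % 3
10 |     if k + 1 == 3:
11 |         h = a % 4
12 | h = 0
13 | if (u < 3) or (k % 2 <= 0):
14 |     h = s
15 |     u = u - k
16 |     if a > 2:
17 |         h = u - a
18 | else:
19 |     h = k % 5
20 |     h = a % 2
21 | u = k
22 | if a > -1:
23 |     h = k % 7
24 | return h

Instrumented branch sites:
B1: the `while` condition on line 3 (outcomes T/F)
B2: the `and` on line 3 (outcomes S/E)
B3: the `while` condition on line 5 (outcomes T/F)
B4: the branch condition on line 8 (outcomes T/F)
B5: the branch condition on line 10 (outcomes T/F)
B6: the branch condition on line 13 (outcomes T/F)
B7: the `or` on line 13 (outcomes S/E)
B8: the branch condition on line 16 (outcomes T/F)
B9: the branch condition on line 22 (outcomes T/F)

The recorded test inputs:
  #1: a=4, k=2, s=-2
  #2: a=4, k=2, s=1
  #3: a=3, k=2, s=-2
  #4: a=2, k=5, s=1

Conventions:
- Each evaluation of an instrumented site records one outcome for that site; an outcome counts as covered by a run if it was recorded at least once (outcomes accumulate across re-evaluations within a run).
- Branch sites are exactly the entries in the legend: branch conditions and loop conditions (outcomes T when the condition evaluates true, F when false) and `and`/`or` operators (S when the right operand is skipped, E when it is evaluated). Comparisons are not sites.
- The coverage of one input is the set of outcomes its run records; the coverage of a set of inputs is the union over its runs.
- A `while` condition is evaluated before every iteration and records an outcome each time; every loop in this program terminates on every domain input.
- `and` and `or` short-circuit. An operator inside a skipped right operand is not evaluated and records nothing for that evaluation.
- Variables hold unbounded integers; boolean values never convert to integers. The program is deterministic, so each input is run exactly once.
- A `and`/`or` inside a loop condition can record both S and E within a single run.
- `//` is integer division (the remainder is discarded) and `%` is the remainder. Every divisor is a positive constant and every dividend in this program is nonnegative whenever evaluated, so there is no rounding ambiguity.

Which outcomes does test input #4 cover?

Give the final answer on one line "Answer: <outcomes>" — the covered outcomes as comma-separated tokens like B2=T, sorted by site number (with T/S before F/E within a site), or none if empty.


Tracing the run of input #4 (a=2, k=5, s=1):
  B2->E, B1->F, B3->T, B3->F, B4->T, B5->F, B7->E, B6->F, B9->T
distinct outcomes covered: B1=F, B2=E, B3=T, B3=F, B4=T, B5=F, B6=F, B7=E, B9=T
Answer: B1=F, B2=E, B3=T, B3=F, B4=T, B5=F, B6=F, B7=E, B9=T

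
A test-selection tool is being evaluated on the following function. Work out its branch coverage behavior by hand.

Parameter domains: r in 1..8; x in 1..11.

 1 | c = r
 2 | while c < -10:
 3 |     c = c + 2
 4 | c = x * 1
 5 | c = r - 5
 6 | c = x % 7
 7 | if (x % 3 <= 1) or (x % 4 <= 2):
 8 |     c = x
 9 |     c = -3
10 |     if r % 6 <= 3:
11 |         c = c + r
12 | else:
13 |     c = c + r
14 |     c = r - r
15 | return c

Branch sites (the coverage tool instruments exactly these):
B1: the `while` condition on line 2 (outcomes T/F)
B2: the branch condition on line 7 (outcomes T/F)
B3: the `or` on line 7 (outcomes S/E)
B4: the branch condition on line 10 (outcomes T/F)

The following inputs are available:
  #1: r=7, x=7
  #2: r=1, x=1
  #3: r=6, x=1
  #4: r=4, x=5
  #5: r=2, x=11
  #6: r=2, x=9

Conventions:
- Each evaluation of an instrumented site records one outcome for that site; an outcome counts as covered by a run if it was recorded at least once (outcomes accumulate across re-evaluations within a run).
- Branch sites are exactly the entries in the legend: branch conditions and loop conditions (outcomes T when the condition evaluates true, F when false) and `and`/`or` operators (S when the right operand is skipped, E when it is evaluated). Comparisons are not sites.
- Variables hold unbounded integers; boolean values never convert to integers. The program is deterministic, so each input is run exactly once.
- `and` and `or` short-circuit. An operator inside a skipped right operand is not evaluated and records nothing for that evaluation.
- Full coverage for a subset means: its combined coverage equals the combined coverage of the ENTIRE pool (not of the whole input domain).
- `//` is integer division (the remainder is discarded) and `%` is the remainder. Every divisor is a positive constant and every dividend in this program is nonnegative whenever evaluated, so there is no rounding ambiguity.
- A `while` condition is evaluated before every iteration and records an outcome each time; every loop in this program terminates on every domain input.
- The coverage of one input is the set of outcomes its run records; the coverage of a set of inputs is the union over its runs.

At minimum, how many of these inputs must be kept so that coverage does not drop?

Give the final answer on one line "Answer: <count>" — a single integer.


input #1 (r=7, x=7): events B1->F, B3->S, B2->T, B4->T; covers B1=F, B2=T, B3=S, B4=T
input #2 (r=1, x=1): events B1->F, B3->S, B2->T, B4->T; covers B1=F, B2=T, B3=S, B4=T
input #3 (r=6, x=1): events B1->F, B3->S, B2->T, B4->T; covers B1=F, B2=T, B3=S, B4=T
input #4 (r=4, x=5): events B1->F, B3->E, B2->T, B4->F; covers B1=F, B2=T, B3=E, B4=F
input #5 (r=2, x=11): events B1->F, B3->E, B2->F; covers B1=F, B2=F, B3=E
input #6 (r=2, x=9): events B1->F, B3->S, B2->T, B4->T; covers B1=F, B2=T, B3=S, B4=T
pool-wide coverage (7 outcomes): B1=F, B2=T, B2=F, B3=S, B3=E, B4=T, B4=F
checked all size-1 subsets: none covers 7 outcomes (max 4/7)
checked all size-2 subsets: none covers 7 outcomes (max 6/7)
at size 3, {1, 4, 5} reaches all 7 outcomes; every lexicographically earlier size-3 subset fails
Answer: 3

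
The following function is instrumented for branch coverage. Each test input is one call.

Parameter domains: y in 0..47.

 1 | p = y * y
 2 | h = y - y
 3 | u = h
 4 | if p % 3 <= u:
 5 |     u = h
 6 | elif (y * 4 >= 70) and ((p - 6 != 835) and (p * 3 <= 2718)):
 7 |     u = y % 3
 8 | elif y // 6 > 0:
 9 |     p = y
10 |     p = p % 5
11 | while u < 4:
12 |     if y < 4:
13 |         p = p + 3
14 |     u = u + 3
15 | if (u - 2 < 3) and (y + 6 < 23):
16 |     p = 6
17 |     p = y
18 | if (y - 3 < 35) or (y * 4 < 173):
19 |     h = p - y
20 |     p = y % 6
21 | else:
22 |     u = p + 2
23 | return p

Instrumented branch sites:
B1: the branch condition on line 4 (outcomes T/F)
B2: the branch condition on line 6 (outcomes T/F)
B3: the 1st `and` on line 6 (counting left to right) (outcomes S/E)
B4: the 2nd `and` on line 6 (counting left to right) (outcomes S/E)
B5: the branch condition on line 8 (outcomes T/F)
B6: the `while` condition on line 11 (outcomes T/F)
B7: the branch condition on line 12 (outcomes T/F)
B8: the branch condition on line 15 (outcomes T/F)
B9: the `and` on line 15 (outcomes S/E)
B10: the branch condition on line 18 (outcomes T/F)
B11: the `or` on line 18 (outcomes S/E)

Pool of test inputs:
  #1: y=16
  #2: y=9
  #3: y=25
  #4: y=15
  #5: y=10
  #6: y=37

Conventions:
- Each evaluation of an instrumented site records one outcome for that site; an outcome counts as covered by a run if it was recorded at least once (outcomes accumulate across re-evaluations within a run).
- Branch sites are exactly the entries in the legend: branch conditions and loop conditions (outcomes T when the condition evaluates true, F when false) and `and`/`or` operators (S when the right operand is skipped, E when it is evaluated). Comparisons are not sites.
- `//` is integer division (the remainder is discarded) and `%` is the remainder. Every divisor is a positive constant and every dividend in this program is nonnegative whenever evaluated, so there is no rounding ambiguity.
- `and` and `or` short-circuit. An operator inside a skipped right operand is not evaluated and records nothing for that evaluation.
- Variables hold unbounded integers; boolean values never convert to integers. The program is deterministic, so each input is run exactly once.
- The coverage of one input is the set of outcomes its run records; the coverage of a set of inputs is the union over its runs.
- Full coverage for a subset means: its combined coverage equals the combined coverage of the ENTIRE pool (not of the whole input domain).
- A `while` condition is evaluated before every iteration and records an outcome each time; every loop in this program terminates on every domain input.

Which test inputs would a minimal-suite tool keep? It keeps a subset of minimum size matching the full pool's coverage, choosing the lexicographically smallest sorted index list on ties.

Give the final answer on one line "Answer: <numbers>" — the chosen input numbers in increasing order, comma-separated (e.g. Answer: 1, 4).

test 1 (y=16) fires B1->F, B3->S, B2->F, B5->T, B6->T, B7->F, B6->T, B7->F, B6->F, B9->S, B8->F, B11->S, B10->T; hits B1=F, B2=F, B3=S, B5=T, B6=T, B6=F, B7=F, B8=F, B9=S, B10=T, B11=S
test 2 (y=9) fires B1->T, B6->T, B7->F, B6->T, B7->F, B6->F, B9->S, B8->F, B11->S, B10->T; hits B1=T, B6=T, B6=F, B7=F, B8=F, B9=S, B10=T, B11=S
test 3 (y=25) fires B1->F, B3->E, B4->E, B2->T, B6->T, B7->F, B6->F, B9->E, B8->F, B11->S, B10->T; hits B1=F, B2=T, B3=E, B4=E, B6=T, B6=F, B7=F, B8=F, B9=E, B10=T, B11=S
test 4 (y=15) fires B1->T, B6->T, B7->F, B6->T, B7->F, B6->F, B9->S, B8->F, B11->S, B10->T; hits B1=T, B6=T, B6=F, B7=F, B8=F, B9=S, B10=T, B11=S
test 5 (y=10) fires B1->F, B3->S, B2->F, B5->T, B6->T, B7->F, B6->T, B7->F, B6->F, B9->S, B8->F, B11->S, B10->T; hits B1=F, B2=F, B3=S, B5=T, B6=T, B6=F, B7=F, B8=F, B9=S, B10=T, B11=S
test 6 (y=37) fires B1->F, B3->E, B4->E, B2->F, B5->T, B6->T, B7->F, B6->T, B7->F, B6->F, B9->S, B8->F, B11->S, B10->T; hits B1=F, B2=F, B3=E, B4=E, B5=T, B6=T, B6=F, B7=F, B8=F, B9=S, B10=T, B11=S
pool-wide coverage (16 outcomes): B1=T, B1=F, B2=T, B2=F, B3=S, B3=E, B4=E, B5=T, B6=T, B6=F, B7=F, B8=F, B9=S, B9=E, B10=T, B11=S
checked all size-1 subsets: none covers 16 outcomes (max 12/16)
checked all size-2 subsets: none covers 16 outcomes (max 15/16)
the canonical winner is {1, 2, 3}: size 3, full 16-outcome coverage, earliest index list among size-3 covers

Answer: 1, 2, 3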